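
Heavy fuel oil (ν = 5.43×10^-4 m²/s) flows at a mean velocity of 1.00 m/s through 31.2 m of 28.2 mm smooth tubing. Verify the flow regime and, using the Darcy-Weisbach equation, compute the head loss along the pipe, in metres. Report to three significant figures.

Re = VD/ν = 1.00·0.02820/5.43×10^-4 = 51.9 → laminar (Re < 2300)
f = 64/Re = 1.232
h_f = f(L/D)V²/(2g) = 1.232·(31.2/0.02820)·1.00²/(2·9.81) = 69.49 m

h_f ≈ 69.5 m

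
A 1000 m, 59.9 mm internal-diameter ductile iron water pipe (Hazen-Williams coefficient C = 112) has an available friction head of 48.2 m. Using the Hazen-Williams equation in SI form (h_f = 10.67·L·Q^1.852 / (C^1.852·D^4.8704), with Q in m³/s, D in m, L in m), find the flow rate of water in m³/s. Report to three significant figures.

Q ≈ 0.00370 m³/s

Rearranging: Q = [h_f·C^1.852·D^4.8704 / (10.67·L)]^(1/1.852)
Q = [48.2·112^1.852·0.0599^4.8704 / (10.67·1000)]^0.540 = 0.003697 m³/s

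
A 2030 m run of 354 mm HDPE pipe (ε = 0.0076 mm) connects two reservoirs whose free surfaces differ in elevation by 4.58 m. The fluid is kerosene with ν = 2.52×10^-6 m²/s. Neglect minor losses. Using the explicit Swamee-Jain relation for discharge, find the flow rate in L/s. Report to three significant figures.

Swamee-Jain (Type II): Q = -0.965·√(gD⁵h_f/L)·ln[ε/(3.7D) + √(3.17ν²L/(gD³h_f))]
√(gD⁵h_f/L) = √(9.81·0.354⁵·4.58/2030) = 0.01109
ε/(3.7D) = 5.80×10^-6; √(3.17ν²L/(gD³h_f)) = 1.43×10^-4
Q = -0.965·0.01109·ln(1.490×10^-4) = 0.09432 m³/s
Check: V = 0.958 m/s, Re = 1.35×10^5, f = 0.01696, h_f = 4.55 m ≈ 4.58 m ✓

Q ≈ 94.3 L/s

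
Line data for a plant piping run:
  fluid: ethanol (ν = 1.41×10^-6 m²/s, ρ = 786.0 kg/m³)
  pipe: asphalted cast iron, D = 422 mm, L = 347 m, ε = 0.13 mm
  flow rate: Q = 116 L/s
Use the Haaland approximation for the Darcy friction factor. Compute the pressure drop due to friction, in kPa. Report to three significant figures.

Δp ≈ 3.81 kPa

V = 4Q/(πD²) = 4·0.116/(π·0.422²) = 0.8294 m/s
Re = VD/ν = 0.8294·0.422/1.41×10^-6 = 2.48×10^5 → turbulent
ε/D = 0.13/422 = 3.08×10^-4
Haaland: f = 0.01716
h_f = f(L/D)V²/(2g) = 0.01716·(347/0.422)·0.8294²/(2·9.81) = 0.4947 m
Δp = ρg·h_f = 786.0·9.81·0.4947 = 3.814 kPa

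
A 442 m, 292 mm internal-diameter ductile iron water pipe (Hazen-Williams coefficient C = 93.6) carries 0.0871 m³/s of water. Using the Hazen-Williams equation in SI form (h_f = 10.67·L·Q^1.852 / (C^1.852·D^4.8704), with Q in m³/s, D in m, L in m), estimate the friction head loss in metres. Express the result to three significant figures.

h_f ≈ 4.61 m

h_f = 10.67·442·0.0871^1.852 / (93.6^1.852·0.292^4.8704) = 4.608 m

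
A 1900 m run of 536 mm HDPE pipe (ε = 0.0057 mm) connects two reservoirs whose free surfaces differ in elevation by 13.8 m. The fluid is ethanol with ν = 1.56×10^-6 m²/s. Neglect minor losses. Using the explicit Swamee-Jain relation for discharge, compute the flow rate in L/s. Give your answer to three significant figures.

Q ≈ 565 L/s

Swamee-Jain (Type II): Q = -0.965·√(gD⁵h_f/L)·ln[ε/(3.7D) + √(3.17ν²L/(gD³h_f))]
√(gD⁵h_f/L) = √(9.81·0.536⁵·13.8/1900) = 0.05614
ε/(3.7D) = 2.87×10^-6; √(3.17ν²L/(gD³h_f)) = 2.65×10^-5
Q = -0.965·0.05614·ln(2.939×10^-5) = 0.5654 m³/s
Check: V = 2.51 m/s, Re = 8.61×10^5, f = 0.01214, h_f = 13.8 m ≈ 13.8 m ✓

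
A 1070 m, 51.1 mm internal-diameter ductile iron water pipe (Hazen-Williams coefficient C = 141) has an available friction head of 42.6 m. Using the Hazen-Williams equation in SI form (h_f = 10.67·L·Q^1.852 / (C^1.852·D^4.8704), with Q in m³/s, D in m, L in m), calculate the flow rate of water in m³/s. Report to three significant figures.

Rearranging: Q = [h_f·C^1.852·D^4.8704 / (10.67·L)]^(1/1.852)
Q = [42.6·141^1.852·0.0511^4.8704 / (10.67·1070)]^0.540 = 0.002764 m³/s

Q ≈ 0.00276 m³/s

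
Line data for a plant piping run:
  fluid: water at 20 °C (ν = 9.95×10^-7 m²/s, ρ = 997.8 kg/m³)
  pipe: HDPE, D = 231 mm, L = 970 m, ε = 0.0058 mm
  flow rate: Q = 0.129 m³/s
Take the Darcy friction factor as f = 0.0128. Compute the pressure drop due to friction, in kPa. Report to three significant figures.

V = 4Q/(πD²) = 4·0.129/(π·0.231²) = 3.078 m/s
h_f = f(L/D)V²/(2g) = 0.01280·(970/0.231)·3.078²/(2·9.81) = 25.96 m
Δp = ρg·h_f = 997.8·9.81·25.96 = 254.1 kPa

Δp ≈ 254 kPa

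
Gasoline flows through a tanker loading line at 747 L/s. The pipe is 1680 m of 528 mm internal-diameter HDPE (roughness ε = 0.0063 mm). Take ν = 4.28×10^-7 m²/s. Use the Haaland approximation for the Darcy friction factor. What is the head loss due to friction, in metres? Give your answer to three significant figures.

h_f ≈ 18.5 m

V = 4Q/(πD²) = 4·0.747/(π·0.528²) = 3.412 m/s
Re = VD/ν = 3.412·0.528/4.28×10^-7 = 4.21×10^6 → turbulent
ε/D = 0.0063/528 = 1.19×10^-5
Haaland: f = 0.009799
h_f = f(L/D)V²/(2g) = 0.009799·(1680/0.528)·3.412²/(2·9.81) = 18.50 m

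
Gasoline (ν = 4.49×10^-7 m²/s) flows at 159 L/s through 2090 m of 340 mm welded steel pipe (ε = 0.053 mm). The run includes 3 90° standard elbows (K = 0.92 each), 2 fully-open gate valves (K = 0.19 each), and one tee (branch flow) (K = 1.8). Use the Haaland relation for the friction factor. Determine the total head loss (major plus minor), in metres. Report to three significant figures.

H_L ≈ 14.1 m

V = 4Q/(πD²) = 1.751 m/s; V²/2g = 0.1563 m
Re = 1.33×10^6, ε/D = 1.56×10^-4 → f = 0.01386 (Haaland)
Major: h_f = f(L/D)·V²/2g = 0.01386·6147·0.1563 = 13.32 m
Minor: ΣK = 4.94; h_m = ΣK·V²/2g = 0.7722 m
Total H_L = 13.32 + 0.7722 = 14.09 m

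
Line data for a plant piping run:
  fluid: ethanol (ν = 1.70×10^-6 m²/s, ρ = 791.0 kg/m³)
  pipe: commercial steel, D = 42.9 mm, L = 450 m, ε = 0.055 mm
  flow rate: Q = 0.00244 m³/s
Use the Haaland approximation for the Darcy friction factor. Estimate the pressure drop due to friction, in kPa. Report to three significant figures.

Δp ≈ 295 kPa

V = 4Q/(πD²) = 4·0.00244/(π·0.0429²) = 1.688 m/s
Re = VD/ν = 1.688·0.0429/1.70×10^-6 = 4.26×10^4 → turbulent
ε/D = 0.055/42.9 = 0.00128
Haaland: f = 0.02500
h_f = f(L/D)V²/(2g) = 0.02500·(450/0.0429)·1.688²/(2·9.81) = 38.08 m
Δp = ρg·h_f = 791.0·9.81·38.08 = 295.5 kPa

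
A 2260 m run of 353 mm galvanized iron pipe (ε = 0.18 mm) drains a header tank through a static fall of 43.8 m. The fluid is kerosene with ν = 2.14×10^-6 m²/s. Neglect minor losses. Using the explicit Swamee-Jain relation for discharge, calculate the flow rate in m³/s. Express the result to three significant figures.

Q ≈ 0.269 m³/s

Swamee-Jain (Type II): Q = -0.965·√(gD⁵h_f/L)·ln[ε/(3.7D) + √(3.17ν²L/(gD³h_f))]
√(gD⁵h_f/L) = √(9.81·0.353⁵·43.8/2260) = 0.03228
ε/(3.7D) = 1.38×10^-4; √(3.17ν²L/(gD³h_f)) = 4.17×10^-5
Q = -0.965·0.03228·ln(1.795×10^-4) = 0.2687 m³/s
Check: V = 2.75 m/s, Re = 4.53×10^5, f = 0.01793, h_f = 44.1 m ≈ 43.8 m ✓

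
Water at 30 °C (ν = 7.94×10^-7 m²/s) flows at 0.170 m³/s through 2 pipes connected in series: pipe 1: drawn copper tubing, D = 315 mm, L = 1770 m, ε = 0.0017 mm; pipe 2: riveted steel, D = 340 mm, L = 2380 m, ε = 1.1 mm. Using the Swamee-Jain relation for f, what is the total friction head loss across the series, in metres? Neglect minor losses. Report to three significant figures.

H ≈ 50.1 m

Pipe 1: V = 2.181 m/s, Re = 8.65×10^5, ε/D = 5.40×10^-6, f = 0.01202, h_1 = f(L/D)V²/2g = 16.38 m
Pipe 2: V = 1.872 m/s, Re = 8.02×10^5, ε/D = 0.00324, f = 0.02697, h_2 = f(L/D)V²/2g = 33.73 m
Series → Q common, losses add: H = Σh = 50.11 m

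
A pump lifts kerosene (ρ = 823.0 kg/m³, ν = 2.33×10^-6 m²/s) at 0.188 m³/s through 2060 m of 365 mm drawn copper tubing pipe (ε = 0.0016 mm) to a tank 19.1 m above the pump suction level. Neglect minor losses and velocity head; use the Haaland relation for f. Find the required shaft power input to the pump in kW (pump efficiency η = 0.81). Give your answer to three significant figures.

P_shaft ≈ 61.1 kW

V = 4Q/(πD²) = 1.797 m/s; Re = 2.81×10^5; ε/D = 4.38×10^-6; f = 0.01455
h_f = f(L/D)V²/2g = 13.51 m
Total head H = z + h_f = 19.1 + 13.51 = 32.61 m
P_hyd = ρgQH = 823.0·9.81·0.188·32.61 = 49.50 kW
P_shaft = P_hyd/η = 49.50/0.81 = 61.11 kW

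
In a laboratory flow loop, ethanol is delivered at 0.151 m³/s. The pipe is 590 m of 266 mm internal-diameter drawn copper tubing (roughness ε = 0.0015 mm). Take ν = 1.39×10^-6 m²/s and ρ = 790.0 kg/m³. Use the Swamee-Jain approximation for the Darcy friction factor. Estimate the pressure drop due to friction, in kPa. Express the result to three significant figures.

V = 4Q/(πD²) = 4·0.151/(π·0.266²) = 2.717 m/s
Re = VD/ν = 2.717·0.266/1.39×10^-6 = 5.20×10^5 → turbulent
ε/D = 0.0015/266 = 5.64×10^-6
Swamee-Jain: f = 0.01309
h_f = f(L/D)V²/(2g) = 0.01309·(590/0.266)·2.717²/(2·9.81) = 10.93 m
Δp = ρg·h_f = 790.0·9.81·10.93 = 84.69 kPa

Δp ≈ 84.7 kPa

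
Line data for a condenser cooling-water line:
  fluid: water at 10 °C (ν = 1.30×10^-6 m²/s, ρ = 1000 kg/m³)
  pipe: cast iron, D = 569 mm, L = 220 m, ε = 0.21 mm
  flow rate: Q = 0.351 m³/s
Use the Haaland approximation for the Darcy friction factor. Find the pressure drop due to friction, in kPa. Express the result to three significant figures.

V = 4Q/(πD²) = 4·0.351/(π·0.569²) = 1.380 m/s
Re = VD/ν = 1.380·0.569/1.30×10^-6 = 6.04×10^5 → turbulent
ε/D = 0.21/569 = 3.69×10^-4
Haaland: f = 0.01652
h_f = f(L/D)V²/(2g) = 0.01652·(220/0.569)·1.380²/(2·9.81) = 0.6204 m
Δp = ρg·h_f = 1000·9.81·0.6204 = 6.086 kPa

Δp ≈ 6.09 kPa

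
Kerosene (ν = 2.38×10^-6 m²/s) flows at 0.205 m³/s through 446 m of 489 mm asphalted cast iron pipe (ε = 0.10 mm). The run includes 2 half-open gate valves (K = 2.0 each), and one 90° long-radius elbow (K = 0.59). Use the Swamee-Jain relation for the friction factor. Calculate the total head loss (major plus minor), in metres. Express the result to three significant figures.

V = 4Q/(πD²) = 1.092 m/s; V²/2g = 0.06073 m
Re = 2.24×10^5, ε/D = 2.04×10^-4 → f = 0.01691 (Swamee-Jain)
Major: h_f = f(L/D)·V²/2g = 0.01691·912.1·0.06073 = 0.9368 m
Minor: ΣK = 4.59; h_m = ΣK·V²/2g = 0.2787 m
Total H_L = 0.9368 + 0.2787 = 1.216 m

H_L ≈ 1.22 m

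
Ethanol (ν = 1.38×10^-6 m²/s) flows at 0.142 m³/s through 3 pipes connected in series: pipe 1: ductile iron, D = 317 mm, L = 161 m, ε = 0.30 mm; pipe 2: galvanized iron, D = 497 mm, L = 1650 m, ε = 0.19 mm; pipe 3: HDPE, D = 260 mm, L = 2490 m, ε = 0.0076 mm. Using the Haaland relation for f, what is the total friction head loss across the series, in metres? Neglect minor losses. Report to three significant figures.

H ≈ 50.1 m

Pipe 1: V = 1.799 m/s, Re = 4.13×10^5, ε/D = 9.46×10^-4, f = 0.02006, h_1 = f(L/D)V²/2g = 1.681 m
Pipe 2: V = 0.7320 m/s, Re = 2.64×10^5, ε/D = 3.82×10^-4, f = 0.01754, h_2 = f(L/D)V²/2g = 1.590 m
Pipe 3: V = 2.675 m/s, Re = 5.04×10^5, ε/D = 2.92×10^-5, f = 0.01340, h_3 = f(L/D)V²/2g = 46.78 m
Series → Q common, losses add: H = Σh = 50.05 m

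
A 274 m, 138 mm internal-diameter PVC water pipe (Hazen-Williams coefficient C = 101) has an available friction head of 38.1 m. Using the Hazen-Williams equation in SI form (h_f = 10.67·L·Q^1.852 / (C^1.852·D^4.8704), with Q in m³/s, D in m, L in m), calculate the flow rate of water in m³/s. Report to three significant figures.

Q ≈ 0.0530 m³/s

Rearranging: Q = [h_f·C^1.852·D^4.8704 / (10.67·L)]^(1/1.852)
Q = [38.1·101^1.852·0.138^4.8704 / (10.67·274)]^0.540 = 0.05303 m³/s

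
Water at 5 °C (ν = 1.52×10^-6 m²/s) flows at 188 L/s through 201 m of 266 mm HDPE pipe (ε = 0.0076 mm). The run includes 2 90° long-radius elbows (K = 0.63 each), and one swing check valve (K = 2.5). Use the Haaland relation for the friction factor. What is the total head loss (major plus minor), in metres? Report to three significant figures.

V = 4Q/(πD²) = 3.383 m/s; V²/2g = 0.5833 m
Re = 5.92×10^5, ε/D = 2.86×10^-5 → f = 0.01306 (Haaland)
Major: h_f = f(L/D)·V²/2g = 0.01306·755.6·0.5833 = 5.757 m
Minor: ΣK = 3.76; h_m = ΣK·V²/2g = 2.193 m
Total H_L = 5.757 + 2.193 = 7.951 m

H_L ≈ 7.95 m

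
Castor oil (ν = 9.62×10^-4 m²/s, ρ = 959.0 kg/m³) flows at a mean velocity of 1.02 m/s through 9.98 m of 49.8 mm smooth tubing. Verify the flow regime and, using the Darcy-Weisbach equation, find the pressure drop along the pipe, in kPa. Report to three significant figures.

Δp ≈ 121 kPa

Re = VD/ν = 1.02·0.04980/9.62×10^-4 = 52.8 → laminar (Re < 2300)
f = 64/Re = 1.212
h_f = f(L/D)V²/(2g) = 1.212·(9.98/0.04980)·1.02²/(2·9.81) = 12.88 m
Δp = ρg·h_f = 959.0·9.81·12.88 = 121.2 kPa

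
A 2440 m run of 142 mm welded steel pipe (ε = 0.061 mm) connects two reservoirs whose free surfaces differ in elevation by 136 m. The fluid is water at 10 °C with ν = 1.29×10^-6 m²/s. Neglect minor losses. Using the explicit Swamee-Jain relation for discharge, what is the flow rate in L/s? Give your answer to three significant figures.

Q ≈ 46.9 L/s

Swamee-Jain (Type II): Q = -0.965·√(gD⁵h_f/L)·ln[ε/(3.7D) + √(3.17ν²L/(gD³h_f))]
√(gD⁵h_f/L) = √(9.81·0.142⁵·136/2440) = 0.005619
ε/(3.7D) = 1.16×10^-4; √(3.17ν²L/(gD³h_f)) = 5.80×10^-5
Q = -0.965·0.005619·ln(1.741×10^-4) = 0.04693 m³/s
Check: V = 2.96 m/s, Re = 3.26×10^5, f = 0.01780, h_f = 137 m ≈ 136 m ✓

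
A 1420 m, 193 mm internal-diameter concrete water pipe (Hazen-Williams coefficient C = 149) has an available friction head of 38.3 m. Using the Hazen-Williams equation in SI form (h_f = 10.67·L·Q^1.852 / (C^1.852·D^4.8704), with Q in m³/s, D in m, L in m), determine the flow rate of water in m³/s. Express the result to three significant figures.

Q ≈ 0.0780 m³/s

Rearranging: Q = [h_f·C^1.852·D^4.8704 / (10.67·L)]^(1/1.852)
Q = [38.3·149^1.852·0.193^4.8704 / (10.67·1420)]^0.540 = 0.07797 m³/s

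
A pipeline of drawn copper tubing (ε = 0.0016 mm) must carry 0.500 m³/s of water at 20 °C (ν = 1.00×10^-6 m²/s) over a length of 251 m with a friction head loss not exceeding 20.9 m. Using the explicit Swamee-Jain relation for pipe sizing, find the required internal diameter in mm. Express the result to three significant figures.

D ≈ 306 mm

Swamee-Jain (Type III): D = 0.66·[ε^1.25·(LQ²/(gh_f))^4.75 + ν·Q^9.4·(L/(gh_f))^5.2]^0.04
LQ²/(gh_f) = 0.3061; L/(gh_f) = 1.224
Term 1 = ε^1.25·(…)^4.75 = 2.05×10^-10; Term 2 = ν·Q^9.4·(…)^5.2 = 4.24×10^-9
D = 0.66·(2.05×10^-10 + 4.24×10^-9)^0.04 = 0.3058 m = 306 mm
Check: V = 6.81 m/s, Re = 2.08×10^6, f = 0.01050, h_f = 20.4 m ≈ 20.9 m ✓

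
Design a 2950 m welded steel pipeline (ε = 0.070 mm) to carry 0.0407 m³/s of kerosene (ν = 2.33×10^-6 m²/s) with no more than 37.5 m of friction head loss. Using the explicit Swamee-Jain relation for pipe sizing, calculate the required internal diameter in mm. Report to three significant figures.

D ≈ 186 mm

Swamee-Jain (Type III): D = 0.66·[ε^1.25·(LQ²/(gh_f))^4.75 + ν·Q^9.4·(L/(gh_f))^5.2]^0.04
LQ²/(gh_f) = 0.01328; L/(gh_f) = 8.019
Term 1 = ε^1.25·(…)^4.75 = 7.80×10^-15; Term 2 = ν·Q^9.4·(…)^5.2 = 9.98×10^-15
D = 0.66·(7.80×10^-15 + 9.98×10^-15)^0.04 = 0.1860 m = 186 mm
Check: V = 1.50 m/s, Re = 1.20×10^5, f = 0.01938, h_f = 35.1 m ≈ 37.5 m ✓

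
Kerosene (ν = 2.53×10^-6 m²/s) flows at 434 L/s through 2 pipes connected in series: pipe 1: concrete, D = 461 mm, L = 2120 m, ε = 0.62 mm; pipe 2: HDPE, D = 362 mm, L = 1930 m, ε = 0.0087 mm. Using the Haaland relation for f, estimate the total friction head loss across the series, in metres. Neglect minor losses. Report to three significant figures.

Pipe 1: V = 2.600 m/s, Re = 4.74×10^5, ε/D = 0.00134, f = 0.02162, h_1 = f(L/D)V²/2g = 34.26 m
Pipe 2: V = 4.217 m/s, Re = 6.03×10^5, ε/D = 2.40×10^-5, f = 0.01296, h_2 = f(L/D)V²/2g = 62.62 m
Series → Q common, losses add: H = Σh = 96.89 m

H ≈ 96.9 m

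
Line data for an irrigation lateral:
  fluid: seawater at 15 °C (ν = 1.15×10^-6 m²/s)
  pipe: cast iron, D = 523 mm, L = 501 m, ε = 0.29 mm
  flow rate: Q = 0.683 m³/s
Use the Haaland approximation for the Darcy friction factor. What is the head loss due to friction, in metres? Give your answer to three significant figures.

V = 4Q/(πD²) = 4·0.683/(π·0.523²) = 3.179 m/s
Re = VD/ν = 3.179·0.523/1.15×10^-6 = 1.45×10^6 → turbulent
ε/D = 0.29/523 = 5.54×10^-4
Haaland: f = 0.01741
h_f = f(L/D)V²/(2g) = 0.01741·(501/0.523)·3.179²/(2·9.81) = 8.594 m

h_f ≈ 8.59 m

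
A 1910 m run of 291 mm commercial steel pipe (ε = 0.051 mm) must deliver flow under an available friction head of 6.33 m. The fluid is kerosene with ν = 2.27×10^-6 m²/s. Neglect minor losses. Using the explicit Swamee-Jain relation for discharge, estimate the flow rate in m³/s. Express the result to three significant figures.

Q ≈ 0.0681 m³/s

Swamee-Jain (Type II): Q = -0.965·√(gD⁵h_f/L)·ln[ε/(3.7D) + √(3.17ν²L/(gD³h_f))]
√(gD⁵h_f/L) = √(9.81·0.291⁵·6.33/1910) = 0.008237
ε/(3.7D) = 4.74×10^-5; √(3.17ν²L/(gD³h_f)) = 1.43×10^-4
Q = -0.965·0.008237·ln(1.902×10^-4) = 0.06810 m³/s
Check: V = 1.02 m/s, Re = 1.31×10^5, f = 0.01804, h_f = 6.33 m ≈ 6.33 m ✓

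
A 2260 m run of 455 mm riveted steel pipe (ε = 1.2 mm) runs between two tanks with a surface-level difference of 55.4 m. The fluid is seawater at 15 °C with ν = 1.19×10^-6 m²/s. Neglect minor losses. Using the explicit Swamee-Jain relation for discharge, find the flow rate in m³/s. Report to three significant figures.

Q ≈ 0.478 m³/s

Swamee-Jain (Type II): Q = -0.965·√(gD⁵h_f/L)·ln[ε/(3.7D) + √(3.17ν²L/(gD³h_f))]
√(gD⁵h_f/L) = √(9.81·0.455⁵·55.4/2260) = 0.06848
ε/(3.7D) = 7.13×10^-4; √(3.17ν²L/(gD³h_f)) = 1.41×10^-5
Q = -0.965·0.06848·ln(7.269×10^-4) = 0.4776 m³/s
Check: V = 2.94 m/s, Re = 1.12×10^6, f = 0.02544, h_f = 55.6 m ≈ 55.4 m ✓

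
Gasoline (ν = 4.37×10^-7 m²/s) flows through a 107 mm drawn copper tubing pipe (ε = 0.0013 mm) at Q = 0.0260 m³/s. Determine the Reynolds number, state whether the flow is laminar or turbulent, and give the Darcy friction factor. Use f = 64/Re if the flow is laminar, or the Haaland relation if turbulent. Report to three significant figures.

V = 4Q/(πD²) = 2.891 m/s
Re = VD/ν = 2.891·0.107/4.37×10^-7 = 7.08×10^5
Re > 4000 → turbulent; ε/D = 1.21×10^-5
Haaland: f = 0.01246

Re ≈ 7.08×10^5; turbulent; f ≈ 0.0125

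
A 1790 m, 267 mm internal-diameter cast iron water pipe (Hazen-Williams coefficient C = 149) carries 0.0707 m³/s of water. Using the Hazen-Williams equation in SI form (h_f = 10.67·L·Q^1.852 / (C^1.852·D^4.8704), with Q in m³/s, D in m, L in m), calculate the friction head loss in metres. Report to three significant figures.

h_f = 10.67·1790·0.0707^1.852 / (149^1.852·0.267^4.8704) = 8.289 m

h_f ≈ 8.29 m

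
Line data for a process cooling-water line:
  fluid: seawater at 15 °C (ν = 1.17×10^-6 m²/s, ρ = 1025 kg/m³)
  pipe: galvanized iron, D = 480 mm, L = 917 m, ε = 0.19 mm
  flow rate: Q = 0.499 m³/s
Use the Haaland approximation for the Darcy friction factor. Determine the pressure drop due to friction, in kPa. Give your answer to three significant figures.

Δp ≈ 122 kPa

V = 4Q/(πD²) = 4·0.499/(π·0.480²) = 2.758 m/s
Re = VD/ν = 2.758·0.480/1.17×10^-6 = 1.13×10^6 → turbulent
ε/D = 0.19/480 = 3.96×10^-4
Haaland: f = 0.01635
h_f = f(L/D)V²/(2g) = 0.01635·(917/0.480)·2.758²/(2·9.81) = 12.11 m
Δp = ρg·h_f = 1025·9.81·12.11 = 121.7 kPa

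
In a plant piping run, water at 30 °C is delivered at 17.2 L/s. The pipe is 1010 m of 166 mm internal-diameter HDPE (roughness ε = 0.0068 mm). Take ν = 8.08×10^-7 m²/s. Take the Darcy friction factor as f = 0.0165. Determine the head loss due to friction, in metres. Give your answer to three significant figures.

V = 4Q/(πD²) = 4·0.0172/(π·0.166²) = 0.7947 m/s
h_f = f(L/D)V²/(2g) = 0.01650·(1010/0.166)·0.7947²/(2·9.81) = 3.232 m

h_f ≈ 3.23 m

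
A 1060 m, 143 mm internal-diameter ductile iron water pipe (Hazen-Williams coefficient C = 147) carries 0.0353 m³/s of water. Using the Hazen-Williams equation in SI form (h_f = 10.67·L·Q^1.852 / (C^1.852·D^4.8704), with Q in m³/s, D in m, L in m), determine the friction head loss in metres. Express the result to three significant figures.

h_f ≈ 29.1 m

h_f = 10.67·1060·0.0353^1.852 / (147^1.852·0.143^4.8704) = 29.10 m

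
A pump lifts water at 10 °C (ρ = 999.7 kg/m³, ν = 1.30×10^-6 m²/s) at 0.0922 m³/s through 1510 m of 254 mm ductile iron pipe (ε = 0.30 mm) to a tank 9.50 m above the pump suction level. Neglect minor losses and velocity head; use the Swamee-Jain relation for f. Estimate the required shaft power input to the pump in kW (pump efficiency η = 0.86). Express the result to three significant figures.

V = 4Q/(πD²) = 1.820 m/s; Re = 3.56×10^5; ε/D = 0.00118; f = 0.02133
h_f = f(L/D)V²/2g = 21.40 m
Total head H = z + h_f = 9.50 + 21.40 = 30.90 m
P_hyd = ρgQH = 999.7·9.81·0.0922·30.90 = 27.94 kW
P_shaft = P_hyd/η = 27.94/0.86 = 32.49 kW

P_shaft ≈ 32.5 kW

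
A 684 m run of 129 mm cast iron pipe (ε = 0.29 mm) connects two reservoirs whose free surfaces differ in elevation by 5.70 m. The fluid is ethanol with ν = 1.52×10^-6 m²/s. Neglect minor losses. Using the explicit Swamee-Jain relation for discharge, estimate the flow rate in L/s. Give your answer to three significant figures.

Q ≈ 11.7 L/s

Swamee-Jain (Type II): Q = -0.965·√(gD⁵h_f/L)·ln[ε/(3.7D) + √(3.17ν²L/(gD³h_f))]
√(gD⁵h_f/L) = √(9.81·0.129⁵·5.70/684) = 0.001709
ε/(3.7D) = 6.08×10^-4; √(3.17ν²L/(gD³h_f)) = 2.04×10^-4
Q = -0.965·0.001709·ln(8.119×10^-4) = 0.01174 m³/s
Check: V = 0.898 m/s, Re = 7.62×10^4, f = 0.02642, h_f = 5.76 m ≈ 5.70 m ✓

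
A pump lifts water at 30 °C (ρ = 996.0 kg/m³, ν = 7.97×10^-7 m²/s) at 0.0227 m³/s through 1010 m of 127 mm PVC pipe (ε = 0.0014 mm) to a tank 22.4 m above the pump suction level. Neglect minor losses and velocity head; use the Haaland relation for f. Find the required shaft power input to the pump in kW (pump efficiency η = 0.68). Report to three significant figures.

V = 4Q/(πD²) = 1.792 m/s; Re = 2.86×10^5; ε/D = 1.10×10^-5; f = 0.01456
h_f = f(L/D)V²/2g = 18.95 m
Total head H = z + h_f = 22.4 + 18.95 = 41.35 m
P_hyd = ρgQH = 996.0·9.81·0.0227·41.35 = 9.172 kW
P_shaft = P_hyd/η = 9.172/0.68 = 13.49 kW

P_shaft ≈ 13.5 kW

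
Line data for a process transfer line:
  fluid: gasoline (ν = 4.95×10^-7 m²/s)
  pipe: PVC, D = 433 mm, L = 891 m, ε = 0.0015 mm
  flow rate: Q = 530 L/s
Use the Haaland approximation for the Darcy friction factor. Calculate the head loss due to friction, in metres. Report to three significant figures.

V = 4Q/(πD²) = 4·0.530/(π·0.433²) = 3.599 m/s
Re = VD/ν = 3.599·0.433/4.95×10^-7 = 3.15×10^6 → turbulent
ε/D = 0.0015/433 = 3.46×10^-6
Haaland: f = 0.009770
h_f = f(L/D)V²/(2g) = 0.009770·(891/0.433)·3.599²/(2·9.81) = 13.27 m

h_f ≈ 13.3 m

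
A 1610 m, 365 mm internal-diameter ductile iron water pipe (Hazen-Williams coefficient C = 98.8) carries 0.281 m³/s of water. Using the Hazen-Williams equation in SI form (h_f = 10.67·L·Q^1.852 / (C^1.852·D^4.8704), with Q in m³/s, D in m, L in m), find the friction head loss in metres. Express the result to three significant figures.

h_f ≈ 44.8 m

h_f = 10.67·1610·0.281^1.852 / (98.8^1.852·0.365^4.8704) = 44.82 m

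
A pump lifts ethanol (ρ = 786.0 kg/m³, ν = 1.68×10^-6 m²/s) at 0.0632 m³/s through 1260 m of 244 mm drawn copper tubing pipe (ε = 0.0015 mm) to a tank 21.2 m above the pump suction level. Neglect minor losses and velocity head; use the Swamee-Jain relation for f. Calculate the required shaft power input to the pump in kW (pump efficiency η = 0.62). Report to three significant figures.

P_shaft ≈ 22.6 kW

V = 4Q/(πD²) = 1.352 m/s; Re = 1.96×10^5; ε/D = 6.15×10^-6; f = 0.01564
h_f = f(L/D)V²/2g = 7.522 m
Total head H = z + h_f = 21.2 + 7.522 = 28.72 m
P_hyd = ρgQH = 786.0·9.81·0.0632·28.72 = 14.00 kW
P_shaft = P_hyd/η = 14.00/0.62 = 22.58 kW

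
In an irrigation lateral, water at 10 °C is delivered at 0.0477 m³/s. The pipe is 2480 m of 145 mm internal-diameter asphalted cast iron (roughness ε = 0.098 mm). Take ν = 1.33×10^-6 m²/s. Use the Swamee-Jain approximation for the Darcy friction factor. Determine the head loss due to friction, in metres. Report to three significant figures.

V = 4Q/(πD²) = 4·0.0477/(π·0.145²) = 2.889 m/s
Re = VD/ν = 2.889·0.145/1.33×10^-6 = 3.15×10^5 → turbulent
ε/D = 0.098/145 = 6.76×10^-4
Swamee-Jain: f = 0.01922
h_f = f(L/D)V²/(2g) = 0.01922·(2480/0.145)·2.889²/(2·9.81) = 139.8 m

h_f ≈ 140 m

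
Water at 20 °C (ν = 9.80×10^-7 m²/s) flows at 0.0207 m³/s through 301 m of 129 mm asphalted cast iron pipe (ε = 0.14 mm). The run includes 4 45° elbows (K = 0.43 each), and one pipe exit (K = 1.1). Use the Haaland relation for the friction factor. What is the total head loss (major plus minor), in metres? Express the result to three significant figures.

H_L ≈ 6.69 m

V = 4Q/(πD²) = 1.584 m/s; V²/2g = 0.1279 m
Re = 2.08×10^5, ε/D = 0.00109 → f = 0.02120 (Haaland)
Major: h_f = f(L/D)·V²/2g = 0.02120·2333·0.1279 = 6.325 m
Minor: ΣK = 2.82; h_m = ΣK·V²/2g = 0.3605 m
Total H_L = 6.325 + 0.3605 = 6.686 m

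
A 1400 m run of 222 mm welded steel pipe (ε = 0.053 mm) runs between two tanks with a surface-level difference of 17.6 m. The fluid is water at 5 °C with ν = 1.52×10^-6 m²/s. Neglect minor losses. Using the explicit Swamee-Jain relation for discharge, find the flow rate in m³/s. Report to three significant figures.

Q ≈ 0.0699 m³/s

Swamee-Jain (Type II): Q = -0.965·√(gD⁵h_f/L)·ln[ε/(3.7D) + √(3.17ν²L/(gD³h_f))]
√(gD⁵h_f/L) = √(9.81·0.222⁵·17.6/1400) = 0.008155
ε/(3.7D) = 6.45×10^-5; √(3.17ν²L/(gD³h_f)) = 7.37×10^-5
Q = -0.965·0.008155·ln(1.382×10^-4) = 0.06993 m³/s
Check: V = 1.81 m/s, Re = 2.64×10^5, f = 0.01684, h_f = 17.7 m ≈ 17.6 m ✓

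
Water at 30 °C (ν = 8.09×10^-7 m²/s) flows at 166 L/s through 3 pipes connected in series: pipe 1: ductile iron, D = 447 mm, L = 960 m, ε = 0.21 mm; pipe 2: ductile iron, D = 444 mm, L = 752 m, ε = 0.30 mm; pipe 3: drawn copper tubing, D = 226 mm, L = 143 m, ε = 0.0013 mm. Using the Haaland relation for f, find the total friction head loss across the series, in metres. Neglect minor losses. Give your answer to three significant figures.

H ≈ 10.3 m

Pipe 1: V = 1.058 m/s, Re = 5.84×10^5, ε/D = 4.70×10^-4, f = 0.01726, h_1 = f(L/D)V²/2g = 2.115 m
Pipe 2: V = 1.072 m/s, Re = 5.88×10^5, ε/D = 6.76×10^-4, f = 0.01851, h_2 = f(L/D)V²/2g = 1.837 m
Pipe 3: V = 4.138 m/s, Re = 1.16×10^6, ε/D = 5.75×10^-6, f = 0.01142, h_3 = f(L/D)V²/2g = 6.306 m
Series → Q common, losses add: H = Σh = 10.26 m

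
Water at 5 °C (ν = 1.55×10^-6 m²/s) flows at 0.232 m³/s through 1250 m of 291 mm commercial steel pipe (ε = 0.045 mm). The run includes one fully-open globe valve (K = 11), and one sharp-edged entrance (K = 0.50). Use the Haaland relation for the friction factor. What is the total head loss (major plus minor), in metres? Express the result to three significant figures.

H_L ≈ 45.8 m

V = 4Q/(πD²) = 3.488 m/s; V²/2g = 0.6202 m
Re = 6.55×10^5, ε/D = 1.55×10^-4 → f = 0.01450 (Haaland)
Major: h_f = f(L/D)·V²/2g = 0.01450·4296·0.6202 = 38.62 m
Minor: ΣK = 11.5; h_m = ΣK·V²/2g = 7.132 m
Total H_L = 38.62 + 7.132 = 45.75 m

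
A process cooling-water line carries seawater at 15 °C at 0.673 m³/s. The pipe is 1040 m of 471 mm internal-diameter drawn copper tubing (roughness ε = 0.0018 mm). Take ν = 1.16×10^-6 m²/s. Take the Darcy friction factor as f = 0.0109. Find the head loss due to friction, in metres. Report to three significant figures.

h_f ≈ 18.3 m

V = 4Q/(πD²) = 4·0.673/(π·0.471²) = 3.863 m/s
h_f = f(L/D)V²/(2g) = 0.01090·(1040/0.471)·3.863²/(2·9.81) = 18.30 m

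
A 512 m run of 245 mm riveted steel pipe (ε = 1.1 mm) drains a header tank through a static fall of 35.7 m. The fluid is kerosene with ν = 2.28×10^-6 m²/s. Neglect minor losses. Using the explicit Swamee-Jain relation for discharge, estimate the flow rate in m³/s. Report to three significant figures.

Swamee-Jain (Type II): Q = -0.965·√(gD⁵h_f/L)·ln[ε/(3.7D) + √(3.17ν²L/(gD³h_f))]
√(gD⁵h_f/L) = √(9.81·0.245⁵·35.7/512) = 0.02457
ε/(3.7D) = 0.00121; √(3.17ν²L/(gD³h_f)) = 4.05×10^-5
Q = -0.965·0.02457·ln(0.001254) = 0.1584 m³/s
Check: V = 3.36 m/s, Re = 3.61×10^5, f = 0.02981, h_f = 35.9 m ≈ 35.7 m ✓

Q ≈ 0.158 m³/s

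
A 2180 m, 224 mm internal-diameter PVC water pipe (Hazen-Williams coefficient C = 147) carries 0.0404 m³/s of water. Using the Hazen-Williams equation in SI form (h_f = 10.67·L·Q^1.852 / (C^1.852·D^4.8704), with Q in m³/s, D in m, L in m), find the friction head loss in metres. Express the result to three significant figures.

h_f = 10.67·2180·0.0404^1.852 / (147^1.852·0.224^4.8704) = 8.636 m

h_f ≈ 8.64 m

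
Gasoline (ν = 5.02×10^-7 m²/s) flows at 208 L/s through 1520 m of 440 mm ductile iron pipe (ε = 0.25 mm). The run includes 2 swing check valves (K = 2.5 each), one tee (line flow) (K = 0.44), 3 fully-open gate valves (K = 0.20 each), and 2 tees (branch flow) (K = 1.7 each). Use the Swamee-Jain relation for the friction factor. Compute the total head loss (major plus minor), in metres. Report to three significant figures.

H_L ≈ 6.72 m

V = 4Q/(πD²) = 1.368 m/s; V²/2g = 0.09538 m
Re = 1.20×10^6, ε/D = 5.68×10^-4 → f = 0.01766 (Swamee-Jain)
Major: h_f = f(L/D)·V²/2g = 0.01766·3455·0.09538 = 5.820 m
Minor: ΣK = 9.44; h_m = ΣK·V²/2g = 0.9003 m
Total H_L = 5.820 + 0.9003 = 6.720 m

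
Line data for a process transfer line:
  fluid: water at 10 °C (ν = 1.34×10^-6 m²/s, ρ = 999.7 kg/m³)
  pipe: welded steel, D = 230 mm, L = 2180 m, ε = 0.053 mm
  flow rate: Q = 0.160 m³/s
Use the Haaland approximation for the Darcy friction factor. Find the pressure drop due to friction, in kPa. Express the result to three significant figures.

Δp ≈ 1070 kPa

V = 4Q/(πD²) = 4·0.160/(π·0.230²) = 3.851 m/s
Re = VD/ν = 3.851·0.230/1.34×10^-6 = 6.61×10^5 → turbulent
ε/D = 0.053/230 = 2.30×10^-4
Haaland: f = 0.01527
h_f = f(L/D)V²/(2g) = 0.01527·(2180/0.230)·3.851²/(2·9.81) = 109.4 m
Δp = ρg·h_f = 999.7·9.81·109.4 = 1073 kPa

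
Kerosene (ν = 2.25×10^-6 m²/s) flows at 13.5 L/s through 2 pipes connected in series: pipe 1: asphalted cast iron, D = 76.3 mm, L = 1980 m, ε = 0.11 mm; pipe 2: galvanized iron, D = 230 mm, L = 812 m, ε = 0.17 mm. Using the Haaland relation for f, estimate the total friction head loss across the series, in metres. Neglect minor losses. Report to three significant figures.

H ≈ 270 m

Pipe 1: V = 2.953 m/s, Re = 1.00×10^5, ε/D = 0.00144, f = 0.02339, h_1 = f(L/D)V²/2g = 269.7 m
Pipe 2: V = 0.3249 m/s, Re = 3.32×10^4, ε/D = 7.39×10^-4, f = 0.02458, h_2 = f(L/D)V²/2g = 0.4669 m
Series → Q common, losses add: H = Σh = 270.2 m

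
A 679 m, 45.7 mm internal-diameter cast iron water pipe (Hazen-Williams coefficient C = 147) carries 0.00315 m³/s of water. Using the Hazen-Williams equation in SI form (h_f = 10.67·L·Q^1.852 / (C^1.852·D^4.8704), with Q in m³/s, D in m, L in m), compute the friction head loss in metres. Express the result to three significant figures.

h_f ≈ 54.9 m

h_f = 10.67·679·0.00315^1.852 / (147^1.852·0.0457^4.8704) = 54.93 m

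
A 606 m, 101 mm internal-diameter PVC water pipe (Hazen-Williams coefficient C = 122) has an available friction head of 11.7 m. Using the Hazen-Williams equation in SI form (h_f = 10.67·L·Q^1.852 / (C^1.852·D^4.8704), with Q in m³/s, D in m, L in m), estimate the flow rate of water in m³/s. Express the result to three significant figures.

Q ≈ 0.00971 m³/s

Rearranging: Q = [h_f·C^1.852·D^4.8704 / (10.67·L)]^(1/1.852)
Q = [11.7·122^1.852·0.101^4.8704 / (10.67·606)]^0.540 = 0.009708 m³/s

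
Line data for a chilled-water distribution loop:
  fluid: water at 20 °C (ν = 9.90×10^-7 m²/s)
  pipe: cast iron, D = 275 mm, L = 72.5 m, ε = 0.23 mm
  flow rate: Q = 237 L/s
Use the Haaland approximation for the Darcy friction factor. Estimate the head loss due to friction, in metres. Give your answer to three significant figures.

h_f ≈ 4.09 m

V = 4Q/(πD²) = 4·0.237/(π·0.275²) = 3.990 m/s
Re = VD/ν = 3.990·0.275/9.90×10^-7 = 1.11×10^6 → turbulent
ε/D = 0.23/275 = 8.36×10^-4
Haaland: f = 0.01912
h_f = f(L/D)V²/(2g) = 0.01912·(72.5/0.275)·3.990²/(2·9.81) = 4.091 m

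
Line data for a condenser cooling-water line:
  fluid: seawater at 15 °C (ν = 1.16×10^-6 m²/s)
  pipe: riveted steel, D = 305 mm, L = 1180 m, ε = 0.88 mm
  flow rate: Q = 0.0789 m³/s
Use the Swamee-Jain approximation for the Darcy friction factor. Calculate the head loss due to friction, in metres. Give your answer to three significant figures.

h_f ≈ 6.10 m

V = 4Q/(πD²) = 4·0.0789/(π·0.305²) = 1.080 m/s
Re = VD/ν = 1.080·0.305/1.16×10^-6 = 2.84×10^5 → turbulent
ε/D = 0.88/305 = 0.00289
Swamee-Jain: f = 0.02652
h_f = f(L/D)V²/(2g) = 0.02652·(1180/0.305)·1.080²/(2·9.81) = 6.099 m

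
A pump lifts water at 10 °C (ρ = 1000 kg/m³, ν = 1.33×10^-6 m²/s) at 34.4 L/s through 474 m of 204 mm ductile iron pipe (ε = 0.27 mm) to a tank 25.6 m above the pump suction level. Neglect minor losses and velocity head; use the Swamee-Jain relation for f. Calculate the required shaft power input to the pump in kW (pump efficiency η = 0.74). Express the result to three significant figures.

P_shaft ≈ 13.0 kW

V = 4Q/(πD²) = 1.052 m/s; Re = 1.61×10^5; ε/D = 0.00132; f = 0.02264
h_f = f(L/D)V²/2g = 2.970 m
Total head H = z + h_f = 25.6 + 2.970 = 28.57 m
P_hyd = ρgQH = 1000·9.81·0.0344·28.57 = 9.642 kW
P_shaft = P_hyd/η = 9.642/0.74 = 13.03 kW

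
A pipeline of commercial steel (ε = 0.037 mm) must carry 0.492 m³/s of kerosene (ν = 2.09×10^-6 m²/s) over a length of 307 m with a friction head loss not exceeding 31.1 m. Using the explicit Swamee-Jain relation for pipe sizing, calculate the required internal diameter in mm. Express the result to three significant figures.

D ≈ 310 mm

Swamee-Jain (Type III): D = 0.66·[ε^1.25·(LQ²/(gh_f))^4.75 + ν·Q^9.4·(L/(gh_f))^5.2]^0.04
LQ²/(gh_f) = 0.2436; L/(gh_f) = 1.006
Term 1 = ε^1.25·(…)^4.75 = 3.52×10^-9; Term 2 = ν·Q^9.4·(…)^5.2 = 2.75×10^-9
D = 0.66·(3.52×10^-9 + 2.75×10^-9)^0.04 = 0.3100 m = 310 mm
Check: V = 6.52 m/s, Re = 9.67×10^5, f = 0.01382, h_f = 29.6 m ≈ 31.1 m ✓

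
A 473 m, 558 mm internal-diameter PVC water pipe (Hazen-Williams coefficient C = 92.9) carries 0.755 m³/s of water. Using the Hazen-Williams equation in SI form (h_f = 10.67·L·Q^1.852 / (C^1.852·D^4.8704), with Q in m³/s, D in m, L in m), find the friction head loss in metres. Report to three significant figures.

h_f ≈ 11.6 m

h_f = 10.67·473·0.755^1.852 / (92.9^1.852·0.558^4.8704) = 11.65 m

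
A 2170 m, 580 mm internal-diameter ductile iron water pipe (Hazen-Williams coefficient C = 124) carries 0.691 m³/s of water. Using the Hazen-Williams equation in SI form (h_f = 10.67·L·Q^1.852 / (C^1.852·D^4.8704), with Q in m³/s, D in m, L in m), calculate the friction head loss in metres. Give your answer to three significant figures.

h_f = 10.67·2170·0.691^1.852 / (124^1.852·0.580^4.8704) = 22.00 m

h_f ≈ 22.0 m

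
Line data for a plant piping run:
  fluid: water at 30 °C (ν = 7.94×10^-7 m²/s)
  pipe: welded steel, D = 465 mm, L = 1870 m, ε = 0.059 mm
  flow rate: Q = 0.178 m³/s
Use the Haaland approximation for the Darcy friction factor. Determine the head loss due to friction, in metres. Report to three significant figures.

h_f ≈ 3.21 m

V = 4Q/(πD²) = 4·0.178/(π·0.465²) = 1.048 m/s
Re = VD/ν = 1.048·0.465/7.94×10^-7 = 6.14×10^5 → turbulent
ε/D = 0.059/465 = 1.27×10^-4
Haaland: f = 0.01426
h_f = f(L/D)V²/(2g) = 0.01426·(1870/0.465)·1.048²/(2·9.81) = 3.212 m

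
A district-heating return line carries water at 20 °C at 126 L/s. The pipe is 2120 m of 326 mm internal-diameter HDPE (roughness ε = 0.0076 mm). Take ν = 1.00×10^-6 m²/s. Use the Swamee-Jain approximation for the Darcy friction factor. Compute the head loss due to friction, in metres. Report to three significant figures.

V = 4Q/(πD²) = 4·0.126/(π·0.326²) = 1.510 m/s
Re = VD/ν = 1.510·0.326/1.00×10^-6 = 4.92×10^5 → turbulent
ε/D = 0.0076/326 = 2.33×10^-5
Swamee-Jain: f = 0.01349
h_f = f(L/D)V²/(2g) = 0.01349·(2120/0.326)·1.510²/(2·9.81) = 10.19 m

h_f ≈ 10.2 m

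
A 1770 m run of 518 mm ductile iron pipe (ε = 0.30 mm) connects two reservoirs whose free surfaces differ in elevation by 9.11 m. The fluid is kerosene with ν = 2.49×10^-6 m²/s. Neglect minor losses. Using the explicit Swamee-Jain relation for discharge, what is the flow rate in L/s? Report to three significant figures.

Q ≈ 355 L/s

Swamee-Jain (Type II): Q = -0.965·√(gD⁵h_f/L)·ln[ε/(3.7D) + √(3.17ν²L/(gD³h_f))]
√(gD⁵h_f/L) = √(9.81·0.518⁵·9.11/1770) = 0.04339
ε/(3.7D) = 1.57×10^-4; √(3.17ν²L/(gD³h_f)) = 5.29×10^-5
Q = -0.965·0.04339·ln(2.094×10^-4) = 0.3547 m³/s
Check: V = 1.68 m/s, Re = 3.50×10^5, f = 0.01859, h_f = 9.17 m ≈ 9.11 m ✓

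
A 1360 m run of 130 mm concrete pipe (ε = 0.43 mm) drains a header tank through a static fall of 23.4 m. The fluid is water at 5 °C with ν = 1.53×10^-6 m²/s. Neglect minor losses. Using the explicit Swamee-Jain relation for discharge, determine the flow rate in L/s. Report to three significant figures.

Q ≈ 16.6 L/s

Swamee-Jain (Type II): Q = -0.965·√(gD⁵h_f/L)·ln[ε/(3.7D) + √(3.17ν²L/(gD³h_f))]
√(gD⁵h_f/L) = √(9.81·0.130⁵·23.4/1360) = 0.002503
ε/(3.7D) = 8.94×10^-4; √(3.17ν²L/(gD³h_f)) = 1.41×10^-4
Q = -0.965·0.002503·ln(0.001035) = 0.01660 m³/s
Check: V = 1.25 m/s, Re = 1.06×10^5, f = 0.02830, h_f = 23.6 m ≈ 23.4 m ✓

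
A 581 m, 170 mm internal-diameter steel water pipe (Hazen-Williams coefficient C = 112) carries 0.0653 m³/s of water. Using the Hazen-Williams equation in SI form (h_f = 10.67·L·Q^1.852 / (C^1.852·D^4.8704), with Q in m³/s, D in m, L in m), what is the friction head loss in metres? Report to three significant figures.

h_f = 10.67·581·0.0653^1.852 / (112^1.852·0.170^4.8704) = 35.52 m

h_f ≈ 35.5 m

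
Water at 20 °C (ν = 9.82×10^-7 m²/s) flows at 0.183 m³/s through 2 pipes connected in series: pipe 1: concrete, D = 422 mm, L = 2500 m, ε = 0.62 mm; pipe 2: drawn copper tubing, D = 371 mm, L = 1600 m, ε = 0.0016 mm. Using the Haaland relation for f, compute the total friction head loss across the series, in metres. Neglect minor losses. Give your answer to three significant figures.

Pipe 1: V = 1.308 m/s, Re = 5.62×10^5, ε/D = 0.00147, f = 0.02201, h_1 = f(L/D)V²/2g = 11.38 m
Pipe 2: V = 1.693 m/s, Re = 6.40×10^5, ε/D = 4.31×10^-6, f = 0.01256, h_2 = f(L/D)V²/2g = 7.913 m
Series → Q common, losses add: H = Σh = 19.29 m

H ≈ 19.3 m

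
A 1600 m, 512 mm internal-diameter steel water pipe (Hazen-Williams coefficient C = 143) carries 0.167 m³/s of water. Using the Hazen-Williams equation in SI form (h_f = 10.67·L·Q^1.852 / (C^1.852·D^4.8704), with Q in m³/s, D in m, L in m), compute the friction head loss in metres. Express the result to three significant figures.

h_f = 10.67·1600·0.167^1.852 / (143^1.852·0.512^4.8704) = 1.648 m

h_f ≈ 1.65 m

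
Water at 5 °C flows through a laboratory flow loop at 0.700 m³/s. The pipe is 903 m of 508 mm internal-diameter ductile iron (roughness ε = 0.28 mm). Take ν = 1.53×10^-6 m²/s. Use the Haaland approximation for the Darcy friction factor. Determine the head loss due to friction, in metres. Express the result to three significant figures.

h_f ≈ 18.9 m

V = 4Q/(πD²) = 4·0.700/(π·0.508²) = 3.454 m/s
Re = VD/ν = 3.454·0.508/1.53×10^-6 = 1.15×10^6 → turbulent
ε/D = 0.28/508 = 5.51×10^-4
Haaland: f = 0.01746
h_f = f(L/D)V²/(2g) = 0.01746·(903/0.508)·3.454²/(2·9.81) = 18.87 m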